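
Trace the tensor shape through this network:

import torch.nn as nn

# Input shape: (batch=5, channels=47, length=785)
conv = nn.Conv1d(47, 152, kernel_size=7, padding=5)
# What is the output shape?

Input shape: (5, 47, 785)
Output shape: (5, 152, 789)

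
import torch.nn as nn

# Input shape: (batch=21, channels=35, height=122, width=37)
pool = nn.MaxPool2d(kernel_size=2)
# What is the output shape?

Input shape: (21, 35, 122, 37)
Output shape: (21, 35, 61, 18)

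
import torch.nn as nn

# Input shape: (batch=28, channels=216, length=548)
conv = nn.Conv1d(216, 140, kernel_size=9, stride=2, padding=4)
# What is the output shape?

Input shape: (28, 216, 548)
Output shape: (28, 140, 274)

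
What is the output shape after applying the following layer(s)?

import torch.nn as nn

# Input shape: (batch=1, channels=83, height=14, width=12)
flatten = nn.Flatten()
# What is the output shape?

Input shape: (1, 83, 14, 12)
Output shape: (1, 13944)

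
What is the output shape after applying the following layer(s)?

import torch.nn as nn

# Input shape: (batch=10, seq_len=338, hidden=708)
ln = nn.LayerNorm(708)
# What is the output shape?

Input shape: (10, 338, 708)
Output shape: (10, 338, 708)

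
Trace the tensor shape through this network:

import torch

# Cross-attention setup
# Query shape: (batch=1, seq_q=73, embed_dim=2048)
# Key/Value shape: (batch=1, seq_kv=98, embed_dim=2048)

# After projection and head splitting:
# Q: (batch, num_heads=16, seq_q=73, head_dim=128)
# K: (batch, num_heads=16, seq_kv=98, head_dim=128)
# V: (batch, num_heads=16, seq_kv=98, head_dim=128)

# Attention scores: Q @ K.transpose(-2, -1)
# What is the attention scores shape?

Input shape: (1, 73, 2048)
Output shape: (1, 16, 73, 98)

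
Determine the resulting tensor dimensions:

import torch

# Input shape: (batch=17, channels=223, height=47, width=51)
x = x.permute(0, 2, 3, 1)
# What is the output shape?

Input shape: (17, 223, 47, 51)
Output shape: (17, 47, 51, 223)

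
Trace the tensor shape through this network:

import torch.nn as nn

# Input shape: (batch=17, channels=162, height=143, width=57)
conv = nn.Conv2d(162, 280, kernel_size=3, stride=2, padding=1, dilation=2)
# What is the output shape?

Input shape: (17, 162, 143, 57)
Output shape: (17, 280, 71, 28)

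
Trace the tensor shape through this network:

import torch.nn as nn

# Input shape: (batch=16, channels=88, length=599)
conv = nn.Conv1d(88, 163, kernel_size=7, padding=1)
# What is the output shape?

Input shape: (16, 88, 599)
Output shape: (16, 163, 595)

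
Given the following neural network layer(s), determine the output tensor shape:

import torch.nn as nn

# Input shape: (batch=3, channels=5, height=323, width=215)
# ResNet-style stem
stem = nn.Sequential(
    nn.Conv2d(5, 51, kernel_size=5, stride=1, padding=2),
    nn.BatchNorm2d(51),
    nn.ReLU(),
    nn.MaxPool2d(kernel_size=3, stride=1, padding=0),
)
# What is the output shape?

Input shape: (3, 5, 323, 215)
  -> after Conv2d 5x5 stride=1: (3, 51, 323, 215)
Output shape: (3, 51, 321, 213)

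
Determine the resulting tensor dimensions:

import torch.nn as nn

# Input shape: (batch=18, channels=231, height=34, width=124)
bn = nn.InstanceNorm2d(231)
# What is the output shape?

Input shape: (18, 231, 34, 124)
Output shape: (18, 231, 34, 124)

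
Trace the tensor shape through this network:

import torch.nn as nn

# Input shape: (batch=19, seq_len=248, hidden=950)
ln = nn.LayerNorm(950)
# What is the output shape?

Input shape: (19, 248, 950)
Output shape: (19, 248, 950)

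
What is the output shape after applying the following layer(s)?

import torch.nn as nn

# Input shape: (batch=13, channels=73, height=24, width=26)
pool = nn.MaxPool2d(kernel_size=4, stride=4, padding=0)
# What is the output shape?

Input shape: (13, 73, 24, 26)
Output shape: (13, 73, 6, 6)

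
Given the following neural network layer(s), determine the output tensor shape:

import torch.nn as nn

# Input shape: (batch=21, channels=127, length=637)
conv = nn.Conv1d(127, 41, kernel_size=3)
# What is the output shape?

Input shape: (21, 127, 637)
Output shape: (21, 41, 635)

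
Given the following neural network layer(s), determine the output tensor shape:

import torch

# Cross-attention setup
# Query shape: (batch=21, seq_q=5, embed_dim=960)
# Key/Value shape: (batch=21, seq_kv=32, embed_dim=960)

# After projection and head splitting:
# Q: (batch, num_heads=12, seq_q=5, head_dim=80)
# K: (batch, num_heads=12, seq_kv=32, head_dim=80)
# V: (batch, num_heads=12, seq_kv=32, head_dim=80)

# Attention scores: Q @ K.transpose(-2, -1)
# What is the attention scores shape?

Input shape: (21, 5, 960)
Output shape: (21, 12, 5, 32)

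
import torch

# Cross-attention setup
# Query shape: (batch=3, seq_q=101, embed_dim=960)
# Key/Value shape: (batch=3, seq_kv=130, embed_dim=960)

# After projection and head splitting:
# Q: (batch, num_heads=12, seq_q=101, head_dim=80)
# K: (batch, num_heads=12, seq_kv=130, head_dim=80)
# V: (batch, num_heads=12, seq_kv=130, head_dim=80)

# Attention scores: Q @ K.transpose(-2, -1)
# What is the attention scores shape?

Input shape: (3, 101, 960)
Output shape: (3, 12, 101, 130)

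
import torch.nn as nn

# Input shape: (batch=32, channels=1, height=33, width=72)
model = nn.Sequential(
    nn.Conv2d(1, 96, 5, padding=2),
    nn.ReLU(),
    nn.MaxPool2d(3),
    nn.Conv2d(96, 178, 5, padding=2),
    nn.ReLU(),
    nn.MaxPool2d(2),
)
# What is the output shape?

Input shape: (32, 1, 33, 72)
  -> after first Conv2d: (32, 96, 33, 72)
  -> after first MaxPool2d: (32, 96, 11, 24)
  -> after second Conv2d: (32, 178, 11, 24)
Output shape: (32, 178, 5, 12)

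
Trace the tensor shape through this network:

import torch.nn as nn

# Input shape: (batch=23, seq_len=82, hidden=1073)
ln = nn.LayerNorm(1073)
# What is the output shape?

Input shape: (23, 82, 1073)
Output shape: (23, 82, 1073)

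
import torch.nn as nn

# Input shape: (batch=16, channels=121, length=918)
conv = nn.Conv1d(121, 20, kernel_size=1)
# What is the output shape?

Input shape: (16, 121, 918)
Output shape: (16, 20, 918)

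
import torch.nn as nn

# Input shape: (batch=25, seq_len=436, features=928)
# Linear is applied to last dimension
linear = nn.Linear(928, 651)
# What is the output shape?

Input shape: (25, 436, 928)
Output shape: (25, 436, 651)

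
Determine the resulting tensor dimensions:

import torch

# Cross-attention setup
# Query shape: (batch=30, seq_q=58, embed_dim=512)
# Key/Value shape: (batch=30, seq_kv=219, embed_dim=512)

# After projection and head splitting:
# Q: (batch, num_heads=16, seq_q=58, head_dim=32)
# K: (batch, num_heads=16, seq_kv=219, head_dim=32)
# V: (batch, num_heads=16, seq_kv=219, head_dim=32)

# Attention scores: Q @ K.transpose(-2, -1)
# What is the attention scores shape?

Input shape: (30, 58, 512)
Output shape: (30, 16, 58, 219)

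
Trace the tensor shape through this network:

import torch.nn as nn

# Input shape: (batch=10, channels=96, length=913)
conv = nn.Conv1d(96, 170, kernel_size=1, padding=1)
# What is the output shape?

Input shape: (10, 96, 913)
Output shape: (10, 170, 915)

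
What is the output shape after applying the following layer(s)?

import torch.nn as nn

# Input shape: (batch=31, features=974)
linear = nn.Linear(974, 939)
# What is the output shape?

Input shape: (31, 974)
Output shape: (31, 939)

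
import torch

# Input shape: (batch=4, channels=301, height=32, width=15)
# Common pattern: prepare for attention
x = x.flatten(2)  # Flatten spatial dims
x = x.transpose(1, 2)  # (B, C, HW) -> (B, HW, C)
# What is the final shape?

Input shape: (4, 301, 32, 15)
  -> after flatten(2): (4, 301, 480)
Output shape: (4, 480, 301)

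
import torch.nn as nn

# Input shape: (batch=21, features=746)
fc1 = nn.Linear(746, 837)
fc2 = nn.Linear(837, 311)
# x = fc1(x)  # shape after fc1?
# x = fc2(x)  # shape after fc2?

Input shape: (21, 746)
  -> after fc1: (21, 837)
Output shape: (21, 311)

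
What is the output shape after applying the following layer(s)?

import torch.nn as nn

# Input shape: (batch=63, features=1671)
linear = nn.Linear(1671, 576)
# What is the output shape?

Input shape: (63, 1671)
Output shape: (63, 576)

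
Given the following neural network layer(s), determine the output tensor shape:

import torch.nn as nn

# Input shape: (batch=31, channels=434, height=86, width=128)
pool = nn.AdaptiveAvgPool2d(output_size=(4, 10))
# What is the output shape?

Input shape: (31, 434, 86, 128)
Output shape: (31, 434, 4, 10)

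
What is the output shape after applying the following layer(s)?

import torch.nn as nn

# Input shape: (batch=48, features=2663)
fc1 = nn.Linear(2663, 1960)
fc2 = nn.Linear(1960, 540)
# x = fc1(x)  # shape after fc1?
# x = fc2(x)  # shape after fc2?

Input shape: (48, 2663)
  -> after fc1: (48, 1960)
Output shape: (48, 540)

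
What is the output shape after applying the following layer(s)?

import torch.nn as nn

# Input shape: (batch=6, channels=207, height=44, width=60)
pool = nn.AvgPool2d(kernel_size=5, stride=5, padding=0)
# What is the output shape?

Input shape: (6, 207, 44, 60)
Output shape: (6, 207, 8, 12)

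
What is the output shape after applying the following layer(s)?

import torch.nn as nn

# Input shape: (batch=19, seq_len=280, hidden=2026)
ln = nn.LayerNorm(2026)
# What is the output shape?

Input shape: (19, 280, 2026)
Output shape: (19, 280, 2026)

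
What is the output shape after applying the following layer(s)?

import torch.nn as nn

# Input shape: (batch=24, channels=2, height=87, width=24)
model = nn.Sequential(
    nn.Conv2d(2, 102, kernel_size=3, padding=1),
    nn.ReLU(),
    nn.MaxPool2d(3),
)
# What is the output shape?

Input shape: (24, 2, 87, 24)
  -> after Conv2d: (24, 102, 87, 24)
  -> after ReLU: (24, 102, 87, 24)
Output shape: (24, 102, 29, 8)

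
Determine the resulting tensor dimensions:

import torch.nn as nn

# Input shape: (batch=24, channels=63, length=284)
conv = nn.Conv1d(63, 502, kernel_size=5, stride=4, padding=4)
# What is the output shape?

Input shape: (24, 63, 284)
Output shape: (24, 502, 72)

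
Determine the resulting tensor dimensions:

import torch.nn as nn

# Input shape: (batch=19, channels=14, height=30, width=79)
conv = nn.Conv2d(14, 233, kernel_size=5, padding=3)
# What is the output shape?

Input shape: (19, 14, 30, 79)
Output shape: (19, 233, 32, 81)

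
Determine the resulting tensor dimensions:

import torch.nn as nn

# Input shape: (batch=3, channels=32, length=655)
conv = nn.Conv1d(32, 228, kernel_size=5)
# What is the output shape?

Input shape: (3, 32, 655)
Output shape: (3, 228, 651)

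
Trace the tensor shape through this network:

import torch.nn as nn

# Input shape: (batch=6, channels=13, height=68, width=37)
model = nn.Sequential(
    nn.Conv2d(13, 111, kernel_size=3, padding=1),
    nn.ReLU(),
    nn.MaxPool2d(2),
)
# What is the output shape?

Input shape: (6, 13, 68, 37)
  -> after Conv2d: (6, 111, 68, 37)
  -> after ReLU: (6, 111, 68, 37)
Output shape: (6, 111, 34, 18)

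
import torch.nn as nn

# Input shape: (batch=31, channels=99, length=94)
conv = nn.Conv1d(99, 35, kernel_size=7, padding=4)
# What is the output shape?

Input shape: (31, 99, 94)
Output shape: (31, 35, 96)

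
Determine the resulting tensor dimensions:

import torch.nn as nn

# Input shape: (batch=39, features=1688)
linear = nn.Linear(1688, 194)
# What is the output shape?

Input shape: (39, 1688)
Output shape: (39, 194)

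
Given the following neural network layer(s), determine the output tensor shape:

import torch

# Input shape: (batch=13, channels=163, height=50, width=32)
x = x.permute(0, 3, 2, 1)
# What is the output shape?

Input shape: (13, 163, 50, 32)
Output shape: (13, 32, 50, 163)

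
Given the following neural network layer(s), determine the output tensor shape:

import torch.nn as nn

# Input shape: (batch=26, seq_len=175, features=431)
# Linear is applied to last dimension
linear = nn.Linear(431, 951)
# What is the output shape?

Input shape: (26, 175, 431)
Output shape: (26, 175, 951)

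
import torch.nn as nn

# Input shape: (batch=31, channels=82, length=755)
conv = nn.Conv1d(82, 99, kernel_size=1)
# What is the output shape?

Input shape: (31, 82, 755)
Output shape: (31, 99, 755)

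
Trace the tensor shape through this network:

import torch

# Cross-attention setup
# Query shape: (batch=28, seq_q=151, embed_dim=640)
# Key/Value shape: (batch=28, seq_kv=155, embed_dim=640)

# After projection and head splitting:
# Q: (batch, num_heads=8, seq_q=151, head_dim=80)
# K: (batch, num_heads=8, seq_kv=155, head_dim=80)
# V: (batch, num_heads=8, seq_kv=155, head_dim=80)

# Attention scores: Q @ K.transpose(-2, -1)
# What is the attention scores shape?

Input shape: (28, 151, 640)
Output shape: (28, 8, 151, 155)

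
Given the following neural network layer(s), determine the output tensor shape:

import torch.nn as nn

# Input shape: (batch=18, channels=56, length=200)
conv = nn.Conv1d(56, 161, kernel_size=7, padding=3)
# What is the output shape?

Input shape: (18, 56, 200)
Output shape: (18, 161, 200)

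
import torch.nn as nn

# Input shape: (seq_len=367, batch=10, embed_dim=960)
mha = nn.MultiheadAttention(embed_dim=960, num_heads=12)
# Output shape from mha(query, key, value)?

Input shape: (367, 10, 960)
Output shape: (367, 10, 960)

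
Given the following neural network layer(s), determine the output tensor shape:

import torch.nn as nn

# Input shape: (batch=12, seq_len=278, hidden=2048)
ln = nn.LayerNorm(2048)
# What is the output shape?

Input shape: (12, 278, 2048)
Output shape: (12, 278, 2048)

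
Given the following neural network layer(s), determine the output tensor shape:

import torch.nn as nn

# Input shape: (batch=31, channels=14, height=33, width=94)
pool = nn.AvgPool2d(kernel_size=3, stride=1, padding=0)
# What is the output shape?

Input shape: (31, 14, 33, 94)
Output shape: (31, 14, 31, 92)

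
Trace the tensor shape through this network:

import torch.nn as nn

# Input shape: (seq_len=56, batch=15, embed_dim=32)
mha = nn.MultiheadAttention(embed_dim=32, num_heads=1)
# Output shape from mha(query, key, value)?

Input shape: (56, 15, 32)
Output shape: (56, 15, 32)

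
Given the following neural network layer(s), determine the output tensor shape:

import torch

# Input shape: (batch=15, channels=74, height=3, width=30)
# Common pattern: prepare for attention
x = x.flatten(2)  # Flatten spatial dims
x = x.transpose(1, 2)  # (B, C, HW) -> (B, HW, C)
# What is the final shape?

Input shape: (15, 74, 3, 30)
  -> after flatten(2): (15, 74, 90)
Output shape: (15, 90, 74)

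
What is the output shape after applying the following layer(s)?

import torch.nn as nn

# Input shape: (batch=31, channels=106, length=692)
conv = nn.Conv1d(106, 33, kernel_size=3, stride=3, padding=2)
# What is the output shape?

Input shape: (31, 106, 692)
Output shape: (31, 33, 232)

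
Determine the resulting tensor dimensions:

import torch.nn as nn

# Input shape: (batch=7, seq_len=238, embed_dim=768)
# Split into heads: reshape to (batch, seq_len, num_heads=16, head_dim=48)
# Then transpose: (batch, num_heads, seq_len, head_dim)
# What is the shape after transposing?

Input shape: (7, 238, 768)
  -> after reshape: (7, 238, 16, 48)
Output shape: (7, 16, 238, 48)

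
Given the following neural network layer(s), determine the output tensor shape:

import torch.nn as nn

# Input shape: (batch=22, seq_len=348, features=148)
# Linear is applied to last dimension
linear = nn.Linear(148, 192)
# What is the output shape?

Input shape: (22, 348, 148)
Output shape: (22, 348, 192)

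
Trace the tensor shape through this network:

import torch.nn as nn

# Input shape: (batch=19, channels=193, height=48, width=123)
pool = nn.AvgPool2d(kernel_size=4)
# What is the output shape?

Input shape: (19, 193, 48, 123)
Output shape: (19, 193, 12, 30)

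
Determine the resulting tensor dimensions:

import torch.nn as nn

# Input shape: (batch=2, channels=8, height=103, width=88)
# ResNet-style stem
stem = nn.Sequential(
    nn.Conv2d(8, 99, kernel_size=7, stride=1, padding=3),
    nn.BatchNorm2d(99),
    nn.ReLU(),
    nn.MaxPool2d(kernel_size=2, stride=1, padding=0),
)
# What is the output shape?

Input shape: (2, 8, 103, 88)
  -> after Conv2d 7x7 stride=1: (2, 99, 103, 88)
Output shape: (2, 99, 102, 87)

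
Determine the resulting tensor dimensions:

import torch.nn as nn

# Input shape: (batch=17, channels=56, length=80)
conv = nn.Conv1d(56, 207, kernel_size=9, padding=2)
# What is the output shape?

Input shape: (17, 56, 80)
Output shape: (17, 207, 76)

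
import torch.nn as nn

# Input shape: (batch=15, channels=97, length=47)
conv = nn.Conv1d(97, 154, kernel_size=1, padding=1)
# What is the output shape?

Input shape: (15, 97, 47)
Output shape: (15, 154, 49)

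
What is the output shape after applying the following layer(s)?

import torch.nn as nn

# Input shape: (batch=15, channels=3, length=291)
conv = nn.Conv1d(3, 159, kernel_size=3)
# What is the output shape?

Input shape: (15, 3, 291)
Output shape: (15, 159, 289)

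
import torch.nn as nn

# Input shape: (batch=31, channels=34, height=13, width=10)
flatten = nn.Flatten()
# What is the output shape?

Input shape: (31, 34, 13, 10)
Output shape: (31, 4420)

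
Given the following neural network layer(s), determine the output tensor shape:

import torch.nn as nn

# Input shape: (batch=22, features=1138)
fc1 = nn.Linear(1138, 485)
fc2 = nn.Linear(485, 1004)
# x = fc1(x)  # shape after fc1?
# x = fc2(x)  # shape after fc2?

Input shape: (22, 1138)
  -> after fc1: (22, 485)
Output shape: (22, 1004)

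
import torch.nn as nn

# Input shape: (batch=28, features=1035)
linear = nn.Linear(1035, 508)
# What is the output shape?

Input shape: (28, 1035)
Output shape: (28, 508)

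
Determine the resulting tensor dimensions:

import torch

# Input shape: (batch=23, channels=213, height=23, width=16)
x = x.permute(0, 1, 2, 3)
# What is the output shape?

Input shape: (23, 213, 23, 16)
Output shape: (23, 213, 23, 16)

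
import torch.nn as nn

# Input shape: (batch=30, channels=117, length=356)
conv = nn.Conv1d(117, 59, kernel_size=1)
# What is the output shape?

Input shape: (30, 117, 356)
Output shape: (30, 59, 356)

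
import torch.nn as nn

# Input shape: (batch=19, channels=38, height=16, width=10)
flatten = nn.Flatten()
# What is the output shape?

Input shape: (19, 38, 16, 10)
Output shape: (19, 6080)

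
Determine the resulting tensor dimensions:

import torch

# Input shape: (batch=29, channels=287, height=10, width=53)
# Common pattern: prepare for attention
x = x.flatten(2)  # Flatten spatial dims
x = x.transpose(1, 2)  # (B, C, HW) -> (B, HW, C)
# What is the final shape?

Input shape: (29, 287, 10, 53)
  -> after flatten(2): (29, 287, 530)
Output shape: (29, 530, 287)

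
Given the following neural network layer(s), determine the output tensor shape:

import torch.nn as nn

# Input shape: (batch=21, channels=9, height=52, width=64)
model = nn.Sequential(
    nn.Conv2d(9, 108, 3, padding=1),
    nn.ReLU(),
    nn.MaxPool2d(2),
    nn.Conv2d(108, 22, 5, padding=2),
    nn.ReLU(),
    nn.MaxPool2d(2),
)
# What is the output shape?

Input shape: (21, 9, 52, 64)
  -> after first Conv2d: (21, 108, 52, 64)
  -> after first MaxPool2d: (21, 108, 26, 32)
  -> after second Conv2d: (21, 22, 26, 32)
Output shape: (21, 22, 13, 16)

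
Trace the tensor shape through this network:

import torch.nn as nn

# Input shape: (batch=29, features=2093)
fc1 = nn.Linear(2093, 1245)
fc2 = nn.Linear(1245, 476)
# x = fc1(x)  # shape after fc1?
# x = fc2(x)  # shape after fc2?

Input shape: (29, 2093)
  -> after fc1: (29, 1245)
Output shape: (29, 476)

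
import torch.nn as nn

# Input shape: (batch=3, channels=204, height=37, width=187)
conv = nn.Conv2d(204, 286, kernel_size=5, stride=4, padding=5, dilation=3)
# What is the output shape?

Input shape: (3, 204, 37, 187)
Output shape: (3, 286, 9, 47)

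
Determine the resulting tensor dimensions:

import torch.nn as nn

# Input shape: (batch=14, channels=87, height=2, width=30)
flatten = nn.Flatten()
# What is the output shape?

Input shape: (14, 87, 2, 30)
Output shape: (14, 5220)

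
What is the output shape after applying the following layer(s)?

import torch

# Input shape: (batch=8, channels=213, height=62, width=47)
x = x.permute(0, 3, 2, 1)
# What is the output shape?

Input shape: (8, 213, 62, 47)
Output shape: (8, 47, 62, 213)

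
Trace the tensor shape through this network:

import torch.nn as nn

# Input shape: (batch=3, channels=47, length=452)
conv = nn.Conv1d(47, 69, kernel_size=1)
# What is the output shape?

Input shape: (3, 47, 452)
Output shape: (3, 69, 452)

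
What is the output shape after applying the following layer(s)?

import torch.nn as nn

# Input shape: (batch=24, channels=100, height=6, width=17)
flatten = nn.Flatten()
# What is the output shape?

Input shape: (24, 100, 6, 17)
Output shape: (24, 10200)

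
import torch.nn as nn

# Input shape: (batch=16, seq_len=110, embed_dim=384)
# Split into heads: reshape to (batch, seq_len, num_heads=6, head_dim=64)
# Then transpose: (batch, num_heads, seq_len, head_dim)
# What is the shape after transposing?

Input shape: (16, 110, 384)
  -> after reshape: (16, 110, 6, 64)
Output shape: (16, 6, 110, 64)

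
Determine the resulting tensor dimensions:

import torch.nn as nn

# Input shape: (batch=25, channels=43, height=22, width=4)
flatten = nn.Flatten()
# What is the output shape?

Input shape: (25, 43, 22, 4)
Output shape: (25, 3784)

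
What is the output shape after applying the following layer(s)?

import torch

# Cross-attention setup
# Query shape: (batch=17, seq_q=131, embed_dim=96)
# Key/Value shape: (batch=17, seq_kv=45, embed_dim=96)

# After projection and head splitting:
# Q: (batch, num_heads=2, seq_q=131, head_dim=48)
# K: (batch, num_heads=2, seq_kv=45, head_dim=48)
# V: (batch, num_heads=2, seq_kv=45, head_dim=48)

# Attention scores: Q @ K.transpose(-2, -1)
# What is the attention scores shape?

Input shape: (17, 131, 96)
Output shape: (17, 2, 131, 45)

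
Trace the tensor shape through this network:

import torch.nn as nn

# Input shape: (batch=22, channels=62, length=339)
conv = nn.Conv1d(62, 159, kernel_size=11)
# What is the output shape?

Input shape: (22, 62, 339)
Output shape: (22, 159, 329)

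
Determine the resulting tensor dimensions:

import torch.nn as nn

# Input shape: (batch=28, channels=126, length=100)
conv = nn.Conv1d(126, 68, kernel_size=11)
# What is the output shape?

Input shape: (28, 126, 100)
Output shape: (28, 68, 90)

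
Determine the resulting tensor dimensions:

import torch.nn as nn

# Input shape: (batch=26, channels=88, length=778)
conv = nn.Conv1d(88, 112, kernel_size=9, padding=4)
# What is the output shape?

Input shape: (26, 88, 778)
Output shape: (26, 112, 778)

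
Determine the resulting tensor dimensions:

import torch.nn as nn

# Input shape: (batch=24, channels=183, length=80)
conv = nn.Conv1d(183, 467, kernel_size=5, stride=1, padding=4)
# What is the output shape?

Input shape: (24, 183, 80)
Output shape: (24, 467, 84)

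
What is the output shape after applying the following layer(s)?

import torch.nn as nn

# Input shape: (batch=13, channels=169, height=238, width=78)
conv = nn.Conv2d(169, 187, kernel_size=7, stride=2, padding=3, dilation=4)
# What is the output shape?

Input shape: (13, 169, 238, 78)
Output shape: (13, 187, 110, 30)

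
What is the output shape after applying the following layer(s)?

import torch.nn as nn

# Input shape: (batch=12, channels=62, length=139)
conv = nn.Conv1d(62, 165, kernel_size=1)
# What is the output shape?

Input shape: (12, 62, 139)
Output shape: (12, 165, 139)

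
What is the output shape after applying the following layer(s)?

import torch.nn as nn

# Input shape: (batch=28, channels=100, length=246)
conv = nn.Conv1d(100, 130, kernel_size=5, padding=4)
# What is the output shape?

Input shape: (28, 100, 246)
Output shape: (28, 130, 250)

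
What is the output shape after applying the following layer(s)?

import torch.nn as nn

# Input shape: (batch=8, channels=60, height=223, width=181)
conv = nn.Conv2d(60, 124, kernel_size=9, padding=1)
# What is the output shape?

Input shape: (8, 60, 223, 181)
Output shape: (8, 124, 217, 175)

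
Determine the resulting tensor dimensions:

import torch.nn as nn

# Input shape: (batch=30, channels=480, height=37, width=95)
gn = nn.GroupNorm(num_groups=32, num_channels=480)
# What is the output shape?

Input shape: (30, 480, 37, 95)
Output shape: (30, 480, 37, 95)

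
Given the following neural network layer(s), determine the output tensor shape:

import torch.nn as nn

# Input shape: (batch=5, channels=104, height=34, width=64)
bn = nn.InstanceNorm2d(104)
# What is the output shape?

Input shape: (5, 104, 34, 64)
Output shape: (5, 104, 34, 64)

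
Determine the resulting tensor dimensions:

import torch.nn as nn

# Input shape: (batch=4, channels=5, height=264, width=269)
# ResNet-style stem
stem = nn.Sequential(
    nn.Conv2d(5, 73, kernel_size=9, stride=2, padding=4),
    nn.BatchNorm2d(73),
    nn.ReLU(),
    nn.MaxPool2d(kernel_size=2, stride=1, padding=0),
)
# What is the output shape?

Input shape: (4, 5, 264, 269)
  -> after Conv2d 9x9 stride=2: (4, 73, 132, 135)
Output shape: (4, 73, 131, 134)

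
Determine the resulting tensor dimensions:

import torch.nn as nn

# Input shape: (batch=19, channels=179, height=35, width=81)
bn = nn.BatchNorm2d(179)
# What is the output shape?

Input shape: (19, 179, 35, 81)
Output shape: (19, 179, 35, 81)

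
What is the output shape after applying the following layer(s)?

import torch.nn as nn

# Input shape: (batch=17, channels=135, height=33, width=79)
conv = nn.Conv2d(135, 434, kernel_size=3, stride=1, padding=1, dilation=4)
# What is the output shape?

Input shape: (17, 135, 33, 79)
Output shape: (17, 434, 27, 73)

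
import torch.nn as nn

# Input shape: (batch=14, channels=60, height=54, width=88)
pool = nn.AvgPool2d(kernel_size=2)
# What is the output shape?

Input shape: (14, 60, 54, 88)
Output shape: (14, 60, 27, 44)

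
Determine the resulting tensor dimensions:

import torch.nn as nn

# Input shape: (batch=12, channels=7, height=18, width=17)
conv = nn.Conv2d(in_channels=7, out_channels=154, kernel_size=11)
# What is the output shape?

Input shape: (12, 7, 18, 17)
Output shape: (12, 154, 8, 7)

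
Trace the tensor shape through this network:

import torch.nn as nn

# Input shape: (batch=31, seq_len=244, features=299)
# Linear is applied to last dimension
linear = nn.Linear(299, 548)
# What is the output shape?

Input shape: (31, 244, 299)
Output shape: (31, 244, 548)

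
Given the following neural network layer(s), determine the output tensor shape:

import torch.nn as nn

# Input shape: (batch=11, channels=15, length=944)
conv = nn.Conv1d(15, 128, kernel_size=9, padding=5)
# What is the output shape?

Input shape: (11, 15, 944)
Output shape: (11, 128, 946)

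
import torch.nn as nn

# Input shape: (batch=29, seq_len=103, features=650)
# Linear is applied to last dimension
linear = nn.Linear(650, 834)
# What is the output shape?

Input shape: (29, 103, 650)
Output shape: (29, 103, 834)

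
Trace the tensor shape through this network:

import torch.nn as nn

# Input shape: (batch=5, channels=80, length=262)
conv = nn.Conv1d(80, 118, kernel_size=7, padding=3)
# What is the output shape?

Input shape: (5, 80, 262)
Output shape: (5, 118, 262)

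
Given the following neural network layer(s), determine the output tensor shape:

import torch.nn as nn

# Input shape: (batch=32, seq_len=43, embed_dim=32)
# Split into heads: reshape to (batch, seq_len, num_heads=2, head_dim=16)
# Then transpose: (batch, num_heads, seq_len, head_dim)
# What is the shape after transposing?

Input shape: (32, 43, 32)
  -> after reshape: (32, 43, 2, 16)
Output shape: (32, 2, 43, 16)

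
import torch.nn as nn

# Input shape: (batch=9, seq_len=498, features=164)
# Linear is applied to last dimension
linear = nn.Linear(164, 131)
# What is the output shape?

Input shape: (9, 498, 164)
Output shape: (9, 498, 131)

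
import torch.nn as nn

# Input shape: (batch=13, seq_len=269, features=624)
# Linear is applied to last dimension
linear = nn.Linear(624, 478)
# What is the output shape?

Input shape: (13, 269, 624)
Output shape: (13, 269, 478)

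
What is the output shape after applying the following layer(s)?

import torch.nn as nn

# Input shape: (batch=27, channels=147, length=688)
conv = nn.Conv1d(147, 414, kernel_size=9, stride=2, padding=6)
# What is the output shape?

Input shape: (27, 147, 688)
Output shape: (27, 414, 346)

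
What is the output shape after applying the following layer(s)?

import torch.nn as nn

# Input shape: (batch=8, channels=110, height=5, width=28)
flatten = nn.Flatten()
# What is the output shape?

Input shape: (8, 110, 5, 28)
Output shape: (8, 15400)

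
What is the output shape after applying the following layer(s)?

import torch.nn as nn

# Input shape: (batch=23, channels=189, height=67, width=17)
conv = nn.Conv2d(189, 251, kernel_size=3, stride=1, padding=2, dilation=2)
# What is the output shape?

Input shape: (23, 189, 67, 17)
Output shape: (23, 251, 67, 17)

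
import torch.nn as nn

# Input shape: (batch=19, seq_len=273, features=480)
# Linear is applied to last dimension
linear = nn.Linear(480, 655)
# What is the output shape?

Input shape: (19, 273, 480)
Output shape: (19, 273, 655)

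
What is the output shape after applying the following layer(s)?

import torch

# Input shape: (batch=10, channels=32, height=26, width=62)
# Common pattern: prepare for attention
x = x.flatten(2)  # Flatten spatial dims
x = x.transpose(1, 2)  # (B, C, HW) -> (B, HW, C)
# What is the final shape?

Input shape: (10, 32, 26, 62)
  -> after flatten(2): (10, 32, 1612)
Output shape: (10, 1612, 32)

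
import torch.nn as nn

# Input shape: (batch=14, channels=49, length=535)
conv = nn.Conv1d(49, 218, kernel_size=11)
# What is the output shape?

Input shape: (14, 49, 535)
Output shape: (14, 218, 525)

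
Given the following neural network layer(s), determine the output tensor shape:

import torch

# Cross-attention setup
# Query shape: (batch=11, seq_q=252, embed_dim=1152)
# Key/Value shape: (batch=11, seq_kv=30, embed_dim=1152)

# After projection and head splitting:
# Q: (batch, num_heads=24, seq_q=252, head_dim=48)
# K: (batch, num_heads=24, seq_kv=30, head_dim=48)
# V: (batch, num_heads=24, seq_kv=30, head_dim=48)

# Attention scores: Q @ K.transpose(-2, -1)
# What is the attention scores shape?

Input shape: (11, 252, 1152)
Output shape: (11, 24, 252, 30)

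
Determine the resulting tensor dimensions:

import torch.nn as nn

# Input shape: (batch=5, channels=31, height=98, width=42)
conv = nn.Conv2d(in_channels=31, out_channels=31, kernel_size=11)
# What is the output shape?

Input shape: (5, 31, 98, 42)
Output shape: (5, 31, 88, 32)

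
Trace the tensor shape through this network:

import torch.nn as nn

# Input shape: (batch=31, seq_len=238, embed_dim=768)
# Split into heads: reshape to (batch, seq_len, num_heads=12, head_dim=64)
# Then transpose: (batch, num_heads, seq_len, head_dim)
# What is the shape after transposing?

Input shape: (31, 238, 768)
  -> after reshape: (31, 238, 12, 64)
Output shape: (31, 12, 238, 64)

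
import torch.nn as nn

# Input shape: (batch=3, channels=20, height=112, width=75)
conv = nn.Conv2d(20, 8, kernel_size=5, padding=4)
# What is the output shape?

Input shape: (3, 20, 112, 75)
Output shape: (3, 8, 116, 79)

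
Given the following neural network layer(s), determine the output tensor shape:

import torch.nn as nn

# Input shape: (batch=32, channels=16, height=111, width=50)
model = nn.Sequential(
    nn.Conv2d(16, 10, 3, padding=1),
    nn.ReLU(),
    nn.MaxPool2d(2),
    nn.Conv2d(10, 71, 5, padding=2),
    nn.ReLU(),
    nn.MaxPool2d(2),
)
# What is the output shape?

Input shape: (32, 16, 111, 50)
  -> after first Conv2d: (32, 10, 111, 50)
  -> after first MaxPool2d: (32, 10, 55, 25)
  -> after second Conv2d: (32, 71, 55, 25)
Output shape: (32, 71, 27, 12)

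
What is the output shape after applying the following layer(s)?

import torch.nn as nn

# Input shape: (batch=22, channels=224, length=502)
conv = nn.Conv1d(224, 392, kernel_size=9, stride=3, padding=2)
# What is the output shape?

Input shape: (22, 224, 502)
Output shape: (22, 392, 166)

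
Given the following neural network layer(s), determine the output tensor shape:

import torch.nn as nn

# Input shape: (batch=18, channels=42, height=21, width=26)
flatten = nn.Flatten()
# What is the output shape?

Input shape: (18, 42, 21, 26)
Output shape: (18, 22932)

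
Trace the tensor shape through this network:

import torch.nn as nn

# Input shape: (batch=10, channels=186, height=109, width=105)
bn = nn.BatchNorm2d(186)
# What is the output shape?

Input shape: (10, 186, 109, 105)
Output shape: (10, 186, 109, 105)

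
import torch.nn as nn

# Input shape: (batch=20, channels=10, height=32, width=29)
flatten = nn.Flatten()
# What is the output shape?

Input shape: (20, 10, 32, 29)
Output shape: (20, 9280)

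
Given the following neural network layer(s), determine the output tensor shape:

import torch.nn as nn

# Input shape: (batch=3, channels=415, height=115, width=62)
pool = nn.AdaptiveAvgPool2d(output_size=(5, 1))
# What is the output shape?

Input shape: (3, 415, 115, 62)
Output shape: (3, 415, 5, 1)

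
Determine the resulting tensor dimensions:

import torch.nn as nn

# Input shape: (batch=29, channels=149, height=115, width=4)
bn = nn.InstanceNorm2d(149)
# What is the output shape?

Input shape: (29, 149, 115, 4)
Output shape: (29, 149, 115, 4)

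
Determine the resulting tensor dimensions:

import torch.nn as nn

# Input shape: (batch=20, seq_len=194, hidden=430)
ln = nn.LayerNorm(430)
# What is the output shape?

Input shape: (20, 194, 430)
Output shape: (20, 194, 430)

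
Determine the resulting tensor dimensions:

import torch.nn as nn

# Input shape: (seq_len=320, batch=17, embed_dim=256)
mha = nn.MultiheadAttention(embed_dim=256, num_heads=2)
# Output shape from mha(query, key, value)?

Input shape: (320, 17, 256)
Output shape: (320, 17, 256)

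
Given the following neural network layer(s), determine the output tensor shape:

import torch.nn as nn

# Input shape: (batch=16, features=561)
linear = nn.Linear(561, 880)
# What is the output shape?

Input shape: (16, 561)
Output shape: (16, 880)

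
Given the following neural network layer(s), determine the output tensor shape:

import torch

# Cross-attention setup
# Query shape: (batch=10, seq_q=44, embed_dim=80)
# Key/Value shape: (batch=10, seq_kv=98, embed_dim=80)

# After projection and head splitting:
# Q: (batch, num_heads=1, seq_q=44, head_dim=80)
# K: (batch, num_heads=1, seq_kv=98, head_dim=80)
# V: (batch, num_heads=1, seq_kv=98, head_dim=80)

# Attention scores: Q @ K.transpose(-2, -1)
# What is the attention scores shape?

Input shape: (10, 44, 80)
Output shape: (10, 1, 44, 98)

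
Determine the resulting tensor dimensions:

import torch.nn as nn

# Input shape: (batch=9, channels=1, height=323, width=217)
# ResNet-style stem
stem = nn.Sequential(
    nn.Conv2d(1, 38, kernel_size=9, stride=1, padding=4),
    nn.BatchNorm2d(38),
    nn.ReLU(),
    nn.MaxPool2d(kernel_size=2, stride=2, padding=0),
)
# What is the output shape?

Input shape: (9, 1, 323, 217)
  -> after Conv2d 9x9 stride=1: (9, 38, 323, 217)
Output shape: (9, 38, 161, 108)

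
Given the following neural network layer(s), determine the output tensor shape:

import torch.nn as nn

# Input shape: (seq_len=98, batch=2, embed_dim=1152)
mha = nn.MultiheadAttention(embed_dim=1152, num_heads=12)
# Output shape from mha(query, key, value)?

Input shape: (98, 2, 1152)
Output shape: (98, 2, 1152)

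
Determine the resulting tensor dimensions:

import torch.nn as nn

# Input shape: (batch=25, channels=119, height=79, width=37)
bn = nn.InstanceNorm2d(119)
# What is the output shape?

Input shape: (25, 119, 79, 37)
Output shape: (25, 119, 79, 37)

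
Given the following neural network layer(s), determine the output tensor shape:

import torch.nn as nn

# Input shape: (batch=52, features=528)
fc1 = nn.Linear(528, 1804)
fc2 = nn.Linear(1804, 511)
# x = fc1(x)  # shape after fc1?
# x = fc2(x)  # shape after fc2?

Input shape: (52, 528)
  -> after fc1: (52, 1804)
Output shape: (52, 511)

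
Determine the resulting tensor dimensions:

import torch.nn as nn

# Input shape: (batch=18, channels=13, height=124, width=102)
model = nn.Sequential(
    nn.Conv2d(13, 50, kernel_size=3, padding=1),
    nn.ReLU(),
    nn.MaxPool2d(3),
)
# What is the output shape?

Input shape: (18, 13, 124, 102)
  -> after Conv2d: (18, 50, 124, 102)
  -> after ReLU: (18, 50, 124, 102)
Output shape: (18, 50, 41, 34)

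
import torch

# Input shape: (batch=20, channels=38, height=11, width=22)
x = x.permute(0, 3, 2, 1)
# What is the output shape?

Input shape: (20, 38, 11, 22)
Output shape: (20, 22, 11, 38)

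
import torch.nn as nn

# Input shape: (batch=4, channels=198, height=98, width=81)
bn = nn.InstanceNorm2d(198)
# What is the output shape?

Input shape: (4, 198, 98, 81)
Output shape: (4, 198, 98, 81)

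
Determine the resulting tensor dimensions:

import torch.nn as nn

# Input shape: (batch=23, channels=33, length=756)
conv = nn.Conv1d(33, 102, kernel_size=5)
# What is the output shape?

Input shape: (23, 33, 756)
Output shape: (23, 102, 752)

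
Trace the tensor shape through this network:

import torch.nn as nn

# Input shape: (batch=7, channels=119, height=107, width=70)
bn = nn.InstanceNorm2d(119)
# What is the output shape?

Input shape: (7, 119, 107, 70)
Output shape: (7, 119, 107, 70)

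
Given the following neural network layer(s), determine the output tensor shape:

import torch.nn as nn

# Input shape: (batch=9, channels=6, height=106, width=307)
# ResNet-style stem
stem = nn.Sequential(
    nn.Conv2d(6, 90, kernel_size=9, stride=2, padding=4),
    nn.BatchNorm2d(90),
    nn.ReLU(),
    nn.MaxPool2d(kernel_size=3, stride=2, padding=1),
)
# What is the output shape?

Input shape: (9, 6, 106, 307)
  -> after Conv2d 9x9 stride=2: (9, 90, 53, 154)
Output shape: (9, 90, 27, 77)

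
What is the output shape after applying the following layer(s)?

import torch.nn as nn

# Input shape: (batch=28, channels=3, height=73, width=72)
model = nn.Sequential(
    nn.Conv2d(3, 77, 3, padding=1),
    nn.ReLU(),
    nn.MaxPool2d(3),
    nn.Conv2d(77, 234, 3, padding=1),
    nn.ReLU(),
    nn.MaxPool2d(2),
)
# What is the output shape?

Input shape: (28, 3, 73, 72)
  -> after first Conv2d: (28, 77, 73, 72)
  -> after first MaxPool2d: (28, 77, 24, 24)
  -> after second Conv2d: (28, 234, 24, 24)
Output shape: (28, 234, 12, 12)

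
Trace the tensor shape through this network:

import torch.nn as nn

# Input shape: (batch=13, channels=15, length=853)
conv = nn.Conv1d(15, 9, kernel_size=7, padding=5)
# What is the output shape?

Input shape: (13, 15, 853)
Output shape: (13, 9, 857)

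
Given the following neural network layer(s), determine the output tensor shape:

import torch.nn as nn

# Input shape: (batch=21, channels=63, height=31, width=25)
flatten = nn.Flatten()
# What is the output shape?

Input shape: (21, 63, 31, 25)
Output shape: (21, 48825)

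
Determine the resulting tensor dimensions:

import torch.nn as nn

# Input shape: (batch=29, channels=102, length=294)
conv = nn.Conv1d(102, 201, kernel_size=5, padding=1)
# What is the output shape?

Input shape: (29, 102, 294)
Output shape: (29, 201, 292)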